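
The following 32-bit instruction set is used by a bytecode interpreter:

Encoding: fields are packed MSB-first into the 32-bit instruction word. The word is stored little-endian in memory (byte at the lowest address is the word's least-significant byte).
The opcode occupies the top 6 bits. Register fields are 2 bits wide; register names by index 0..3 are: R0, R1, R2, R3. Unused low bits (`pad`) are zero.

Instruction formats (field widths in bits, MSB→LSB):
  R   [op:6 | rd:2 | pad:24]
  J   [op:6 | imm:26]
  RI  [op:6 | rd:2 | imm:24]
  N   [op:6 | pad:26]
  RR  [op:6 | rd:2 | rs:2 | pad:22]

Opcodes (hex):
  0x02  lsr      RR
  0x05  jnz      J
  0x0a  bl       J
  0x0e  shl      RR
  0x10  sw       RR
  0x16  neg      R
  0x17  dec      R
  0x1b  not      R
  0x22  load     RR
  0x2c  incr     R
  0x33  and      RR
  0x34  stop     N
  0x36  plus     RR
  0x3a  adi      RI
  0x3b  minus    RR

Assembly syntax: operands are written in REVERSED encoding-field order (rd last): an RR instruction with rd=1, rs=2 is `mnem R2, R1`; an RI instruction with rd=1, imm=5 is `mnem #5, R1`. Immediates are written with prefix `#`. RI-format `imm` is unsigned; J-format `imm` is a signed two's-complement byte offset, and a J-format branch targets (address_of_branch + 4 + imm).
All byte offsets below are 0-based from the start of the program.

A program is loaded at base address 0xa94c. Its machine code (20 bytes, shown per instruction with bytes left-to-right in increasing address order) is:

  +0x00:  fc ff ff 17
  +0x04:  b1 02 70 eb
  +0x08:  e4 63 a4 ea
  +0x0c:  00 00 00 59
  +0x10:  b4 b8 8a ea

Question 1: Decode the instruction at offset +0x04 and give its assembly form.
@+04  little-endian(b1 02 70 eb) = 0xeb7002b1
  top 6b → 0x3a → adi [RI]
  rd: (w>>24)&0x3=0x3 → R3
  imm: (w>>0)&0xffffff=0x7002b1 → #7340721

adi #7340721, R3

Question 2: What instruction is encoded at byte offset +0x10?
adi #9091252, R2

[10] b4 b8 8a ea → 0xea8ab8b4
  op=0xea8ab8b4>>26=0x3a ⇒ adi (RI)
  [25:24] rd=2 = R2
  [23:0] imm=9091252 = #9091252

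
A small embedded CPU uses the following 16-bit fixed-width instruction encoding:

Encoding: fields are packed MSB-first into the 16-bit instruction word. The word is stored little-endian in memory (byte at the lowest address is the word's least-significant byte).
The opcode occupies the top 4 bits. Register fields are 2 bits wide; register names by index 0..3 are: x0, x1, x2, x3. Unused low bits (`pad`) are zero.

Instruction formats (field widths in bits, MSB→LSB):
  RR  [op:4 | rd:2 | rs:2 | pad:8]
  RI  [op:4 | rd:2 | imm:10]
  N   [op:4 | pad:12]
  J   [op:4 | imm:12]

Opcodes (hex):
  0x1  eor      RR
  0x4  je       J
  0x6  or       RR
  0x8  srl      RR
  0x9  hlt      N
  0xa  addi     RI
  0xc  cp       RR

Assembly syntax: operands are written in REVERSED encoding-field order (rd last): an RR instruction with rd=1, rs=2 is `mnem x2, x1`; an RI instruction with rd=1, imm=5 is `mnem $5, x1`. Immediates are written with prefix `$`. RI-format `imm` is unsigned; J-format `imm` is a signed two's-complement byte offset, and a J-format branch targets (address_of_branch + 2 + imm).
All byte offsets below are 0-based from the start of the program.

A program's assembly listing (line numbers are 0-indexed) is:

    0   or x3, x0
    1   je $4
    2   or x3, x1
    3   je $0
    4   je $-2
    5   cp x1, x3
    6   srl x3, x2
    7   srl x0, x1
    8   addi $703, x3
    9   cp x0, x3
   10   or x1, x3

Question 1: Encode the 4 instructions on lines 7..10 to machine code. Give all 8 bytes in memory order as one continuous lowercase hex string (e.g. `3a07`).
0084bfae00cc006d

line 7 (srl): pack op=0x8:4|rd=1:2|rs=0:2|pad=0:8 = 0x8400; little→ 00 84
line 8 (addi): pack op=0xa:4|rd=3:2|imm=703:10 = 0xaebf; little→ bf ae
line 9 (cp): pack op=0xc:4|rd=3:2|rs=0:2|pad=0:8 = 0xcc00; little→ 00 cc
line 10 (or): pack op=0x6:4|rd=3:2|rs=1:2|pad=0:8 = 0x6d00; little→ 00 6d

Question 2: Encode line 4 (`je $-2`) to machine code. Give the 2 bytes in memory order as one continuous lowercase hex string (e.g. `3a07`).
fe4f

L4: je op=0x4:4|imm=-2:12 ⇒ 0x4ffe ⇒ little fe 4f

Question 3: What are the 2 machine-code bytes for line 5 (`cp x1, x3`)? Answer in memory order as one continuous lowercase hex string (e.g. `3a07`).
00cd

L5: cp op=0xc:4|rd=3:2|rs=1:2|pad=0:8 ⇒ 0xcd00 ⇒ little 00 cd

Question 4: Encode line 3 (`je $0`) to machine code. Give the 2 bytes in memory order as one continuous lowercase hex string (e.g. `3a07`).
0040

line 3 (je): pack op=0x4:4|imm=0:12 = 0x4000; little→ 00 40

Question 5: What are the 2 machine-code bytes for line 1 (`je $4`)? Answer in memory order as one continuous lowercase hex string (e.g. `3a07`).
L1: je op=0x4:4|imm=4:12 ⇒ 0x4004 ⇒ little 04 40

0440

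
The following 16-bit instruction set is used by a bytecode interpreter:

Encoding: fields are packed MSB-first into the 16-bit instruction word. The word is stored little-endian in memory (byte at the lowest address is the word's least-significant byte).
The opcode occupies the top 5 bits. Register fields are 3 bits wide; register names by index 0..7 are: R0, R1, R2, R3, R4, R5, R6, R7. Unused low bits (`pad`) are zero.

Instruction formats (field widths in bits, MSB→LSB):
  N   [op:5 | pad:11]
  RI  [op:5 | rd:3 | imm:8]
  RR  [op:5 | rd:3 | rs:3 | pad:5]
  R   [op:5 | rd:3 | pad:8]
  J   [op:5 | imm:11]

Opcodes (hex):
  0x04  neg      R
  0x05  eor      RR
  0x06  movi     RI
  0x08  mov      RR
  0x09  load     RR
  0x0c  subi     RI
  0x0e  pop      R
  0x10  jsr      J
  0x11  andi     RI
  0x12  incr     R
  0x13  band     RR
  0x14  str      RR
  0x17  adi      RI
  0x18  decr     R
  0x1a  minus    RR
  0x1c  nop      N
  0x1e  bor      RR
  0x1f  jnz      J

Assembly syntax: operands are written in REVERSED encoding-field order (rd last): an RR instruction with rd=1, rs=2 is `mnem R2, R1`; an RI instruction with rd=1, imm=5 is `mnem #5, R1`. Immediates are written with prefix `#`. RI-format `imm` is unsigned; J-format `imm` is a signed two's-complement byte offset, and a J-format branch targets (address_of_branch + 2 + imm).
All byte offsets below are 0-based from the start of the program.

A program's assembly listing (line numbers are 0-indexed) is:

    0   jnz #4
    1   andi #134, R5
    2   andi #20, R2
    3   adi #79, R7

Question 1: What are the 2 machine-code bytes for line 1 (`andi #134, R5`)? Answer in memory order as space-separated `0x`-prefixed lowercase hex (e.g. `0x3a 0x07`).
0x86 0x8d

L1: andi op=0x11:5|rd=5:3|imm=134:8 ⇒ 0x8d86 ⇒ little 86 8d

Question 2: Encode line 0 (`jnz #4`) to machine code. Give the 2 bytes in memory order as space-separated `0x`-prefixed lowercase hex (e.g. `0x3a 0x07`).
0x04 0xf8

L0: jnz op=0x1f:5|imm=4:11 ⇒ 0xf804 ⇒ little 04 f8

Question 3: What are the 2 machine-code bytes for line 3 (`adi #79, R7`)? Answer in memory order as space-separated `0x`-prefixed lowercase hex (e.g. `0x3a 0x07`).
L3: adi op=0x17:5|rd=7:3|imm=79:8 ⇒ 0xbf4f ⇒ little 4f bf

0x4f 0xbf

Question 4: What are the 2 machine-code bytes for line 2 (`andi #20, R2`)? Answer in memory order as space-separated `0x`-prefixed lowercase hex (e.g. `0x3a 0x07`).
L2: andi op=0x11:5|rd=2:3|imm=20:8 ⇒ 0x8a14 ⇒ little 14 8a

0x14 0x8a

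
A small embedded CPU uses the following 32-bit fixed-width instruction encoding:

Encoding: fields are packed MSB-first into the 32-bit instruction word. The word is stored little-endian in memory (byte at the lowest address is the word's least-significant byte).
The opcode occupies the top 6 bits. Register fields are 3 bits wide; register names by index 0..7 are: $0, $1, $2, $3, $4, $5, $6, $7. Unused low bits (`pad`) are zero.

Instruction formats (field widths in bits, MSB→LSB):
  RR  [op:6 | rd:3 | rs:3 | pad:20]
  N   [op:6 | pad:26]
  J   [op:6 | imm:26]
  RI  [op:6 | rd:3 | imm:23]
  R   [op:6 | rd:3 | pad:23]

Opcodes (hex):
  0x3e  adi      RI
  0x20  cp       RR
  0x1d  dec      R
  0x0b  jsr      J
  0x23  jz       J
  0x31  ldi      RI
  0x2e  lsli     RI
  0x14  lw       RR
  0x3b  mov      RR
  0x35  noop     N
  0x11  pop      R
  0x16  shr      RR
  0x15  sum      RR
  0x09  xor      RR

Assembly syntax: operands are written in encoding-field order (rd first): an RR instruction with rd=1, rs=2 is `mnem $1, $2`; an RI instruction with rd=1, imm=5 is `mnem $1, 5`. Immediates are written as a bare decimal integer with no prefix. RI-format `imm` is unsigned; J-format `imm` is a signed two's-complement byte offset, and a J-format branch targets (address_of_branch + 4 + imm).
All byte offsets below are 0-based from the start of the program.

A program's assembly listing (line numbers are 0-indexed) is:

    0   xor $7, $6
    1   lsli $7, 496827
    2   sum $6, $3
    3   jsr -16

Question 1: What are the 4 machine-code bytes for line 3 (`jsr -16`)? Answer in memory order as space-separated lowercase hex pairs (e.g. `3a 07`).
f0 ff ff 2f

L3: jsr op=0xb:6|imm=-16:26 ⇒ 0x2ffffff0 ⇒ little f0 ff ff 2f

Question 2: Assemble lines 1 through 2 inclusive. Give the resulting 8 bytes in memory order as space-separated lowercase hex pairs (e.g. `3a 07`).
1. lsli fields op=0x2e:6|rd=7:3|imm=496827:23 → word bb8794bbh → bb 94 87 bb
2. sum fields op=0x15:6|rd=6:3|rs=3:3|pad=0:20 → word 57300000h → 00 00 30 57

bb 94 87 bb 00 00 30 57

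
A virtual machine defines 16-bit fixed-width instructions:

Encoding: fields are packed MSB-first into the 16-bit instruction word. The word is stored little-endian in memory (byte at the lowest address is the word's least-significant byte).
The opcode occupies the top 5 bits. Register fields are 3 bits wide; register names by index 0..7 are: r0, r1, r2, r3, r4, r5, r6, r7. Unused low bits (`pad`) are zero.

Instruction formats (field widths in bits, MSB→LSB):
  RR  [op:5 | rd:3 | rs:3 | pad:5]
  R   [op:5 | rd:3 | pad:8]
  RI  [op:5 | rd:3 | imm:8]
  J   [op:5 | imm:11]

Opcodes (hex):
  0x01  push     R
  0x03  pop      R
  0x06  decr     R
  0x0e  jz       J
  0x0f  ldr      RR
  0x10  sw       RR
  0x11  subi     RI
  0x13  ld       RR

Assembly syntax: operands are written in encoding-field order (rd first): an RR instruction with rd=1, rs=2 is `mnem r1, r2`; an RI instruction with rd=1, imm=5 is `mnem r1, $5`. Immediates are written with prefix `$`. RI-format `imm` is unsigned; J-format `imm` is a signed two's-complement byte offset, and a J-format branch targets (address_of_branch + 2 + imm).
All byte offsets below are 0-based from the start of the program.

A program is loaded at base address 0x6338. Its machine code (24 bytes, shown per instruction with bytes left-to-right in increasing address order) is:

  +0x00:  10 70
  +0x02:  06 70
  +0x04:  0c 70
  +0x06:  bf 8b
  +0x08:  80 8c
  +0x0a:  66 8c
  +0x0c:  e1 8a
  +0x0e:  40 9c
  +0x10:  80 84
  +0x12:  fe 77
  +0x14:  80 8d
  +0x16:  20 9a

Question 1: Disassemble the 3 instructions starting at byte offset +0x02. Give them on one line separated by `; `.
jz $6; jz $12; subi r3, $191

[02] 06 70 → 0x7006
  top 5b → 0xe → jz [J]
  imm@[10:0]=0x6 ⇒ $6
[04] 0c 70 → 0x700c
  top 5b → 0xe → jz [J]
  imm@[10:0]=0xc ⇒ $12
[06] bf 8b → 0x8bbf
  top 5b → 0x11 → subi [RI]
  rd@[10:8]=0x3 ⇒ r3
  imm@[7:0]=0xbf ⇒ $191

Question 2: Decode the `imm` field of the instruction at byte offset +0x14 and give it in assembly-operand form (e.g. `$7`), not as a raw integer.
@+14  little-endian(80 8d) = 0x8d80
  opcode bits[15:11]=0x11: subi/RI
  [10:8] rd=5 = r5
  [7:0] imm=128 = $128

$128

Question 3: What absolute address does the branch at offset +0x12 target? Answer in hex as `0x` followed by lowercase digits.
0x634a

off 0x12: read fe 77 as little → 0x77fe
  top 5b → 0xe → jz [J]
  imm: (w>>0)&0x7ff=0x7fe (s11→-2) → $-2
  target = base 0x6338 + off 0x12 + 2 + imm -2 = 0x634a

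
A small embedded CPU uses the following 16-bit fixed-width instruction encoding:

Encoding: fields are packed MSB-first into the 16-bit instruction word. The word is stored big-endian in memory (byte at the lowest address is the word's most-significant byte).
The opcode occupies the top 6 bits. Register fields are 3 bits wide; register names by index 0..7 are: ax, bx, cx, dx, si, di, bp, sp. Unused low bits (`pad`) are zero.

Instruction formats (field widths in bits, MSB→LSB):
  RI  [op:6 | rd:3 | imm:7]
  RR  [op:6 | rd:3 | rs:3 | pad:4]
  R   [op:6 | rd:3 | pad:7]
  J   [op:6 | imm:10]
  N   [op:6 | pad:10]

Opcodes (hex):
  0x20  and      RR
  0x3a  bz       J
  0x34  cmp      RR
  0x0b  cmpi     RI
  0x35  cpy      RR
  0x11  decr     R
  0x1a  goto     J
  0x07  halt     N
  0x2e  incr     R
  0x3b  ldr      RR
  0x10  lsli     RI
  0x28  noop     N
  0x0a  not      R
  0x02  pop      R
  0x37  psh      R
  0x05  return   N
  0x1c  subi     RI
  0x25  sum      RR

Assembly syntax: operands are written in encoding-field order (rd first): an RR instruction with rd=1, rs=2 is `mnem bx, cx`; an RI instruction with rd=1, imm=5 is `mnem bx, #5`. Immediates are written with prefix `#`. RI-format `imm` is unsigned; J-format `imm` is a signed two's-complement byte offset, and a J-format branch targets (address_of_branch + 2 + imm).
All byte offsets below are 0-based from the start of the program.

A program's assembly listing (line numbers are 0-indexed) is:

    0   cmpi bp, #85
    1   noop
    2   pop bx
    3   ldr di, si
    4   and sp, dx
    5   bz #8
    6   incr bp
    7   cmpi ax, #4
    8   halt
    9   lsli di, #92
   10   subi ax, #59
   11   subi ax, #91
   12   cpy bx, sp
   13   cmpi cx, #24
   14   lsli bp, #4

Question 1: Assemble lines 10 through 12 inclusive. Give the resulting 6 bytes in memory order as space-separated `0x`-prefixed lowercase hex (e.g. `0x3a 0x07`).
0x70 0x3b 0x70 0x5b 0xd4 0xf0

line 10 (subi): pack op=0x1c:6|rd=0:3|imm=59:7 = 0x703b; big→ 70 3b
line 11 (subi): pack op=0x1c:6|rd=0:3|imm=91:7 = 0x705b; big→ 70 5b
line 12 (cpy): pack op=0x35:6|rd=1:3|rs=7:3|pad=0:4 = 0xd4f0; big→ d4 f0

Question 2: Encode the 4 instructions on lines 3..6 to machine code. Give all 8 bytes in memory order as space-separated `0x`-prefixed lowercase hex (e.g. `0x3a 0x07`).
3. ldr fields op=0x3b:6|rd=5:3|rs=4:3|pad=0:4 → word eec0h → ee c0
4. and fields op=0x20:6|rd=7:3|rs=3:3|pad=0:4 → word 83b0h → 83 b0
5. bz fields op=0x3a:6|imm=8:10 → word e808h → e8 08
6. incr fields op=0x2e:6|rd=6:3|pad=0:7 → word bb00h → bb 00

0xee 0xc0 0x83 0xb0 0xe8 0x08 0xbb 0x00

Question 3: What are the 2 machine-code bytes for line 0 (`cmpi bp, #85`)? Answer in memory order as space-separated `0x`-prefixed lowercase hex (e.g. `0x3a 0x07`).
L0: cmpi op=0xb:6|rd=6:3|imm=85:7 ⇒ 0x2f55 ⇒ big 2f 55

0x2f 0x55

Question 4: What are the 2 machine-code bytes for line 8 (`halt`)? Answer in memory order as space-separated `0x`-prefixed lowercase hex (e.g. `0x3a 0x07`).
L8: halt op=0x7:6|pad=0:10 ⇒ 0x1c00 ⇒ big 1c 00

0x1c 0x00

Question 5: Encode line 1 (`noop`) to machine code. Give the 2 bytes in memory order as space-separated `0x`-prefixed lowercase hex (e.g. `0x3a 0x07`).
line 1 (noop): pack op=0x28:6|pad=0:10 = 0xa000; big→ a0 00

0xa0 0x00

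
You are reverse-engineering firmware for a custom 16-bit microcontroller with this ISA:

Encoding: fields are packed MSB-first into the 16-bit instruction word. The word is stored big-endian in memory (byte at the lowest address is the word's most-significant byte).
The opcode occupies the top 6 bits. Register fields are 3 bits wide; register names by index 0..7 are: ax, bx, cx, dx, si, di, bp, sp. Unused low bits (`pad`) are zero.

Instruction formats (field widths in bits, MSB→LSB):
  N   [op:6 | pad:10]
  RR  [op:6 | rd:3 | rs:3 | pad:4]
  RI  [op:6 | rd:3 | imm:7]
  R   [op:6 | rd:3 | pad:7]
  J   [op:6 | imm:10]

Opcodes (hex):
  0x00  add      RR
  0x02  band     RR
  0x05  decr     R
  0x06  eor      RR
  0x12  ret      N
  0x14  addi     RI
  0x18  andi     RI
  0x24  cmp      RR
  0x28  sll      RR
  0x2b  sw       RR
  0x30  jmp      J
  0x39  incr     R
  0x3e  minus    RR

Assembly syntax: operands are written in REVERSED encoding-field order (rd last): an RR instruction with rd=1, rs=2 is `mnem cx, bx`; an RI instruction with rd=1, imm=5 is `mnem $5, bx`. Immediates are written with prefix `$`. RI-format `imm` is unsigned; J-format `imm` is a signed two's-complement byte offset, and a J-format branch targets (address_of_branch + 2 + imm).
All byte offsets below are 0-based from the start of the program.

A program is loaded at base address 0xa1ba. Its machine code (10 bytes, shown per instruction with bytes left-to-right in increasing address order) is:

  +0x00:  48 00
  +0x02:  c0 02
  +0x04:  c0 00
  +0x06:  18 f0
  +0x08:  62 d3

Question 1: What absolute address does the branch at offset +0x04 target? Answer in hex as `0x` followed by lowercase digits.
off 0x04: read c0 00 as big → 0xc000
  op=0xc000>>10=0x30 ⇒ jmp (J)
  imm: (w>>0)&0x3ff=0x0 → $0
  target = base 0xa1ba + off 0x04 + 2 + imm 0 = 0xa1c0

0xa1c0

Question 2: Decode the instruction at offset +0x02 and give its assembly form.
+0x02: c0 02 ⇒ word 0xc002 (big)
  top 6b → 0x30 → jmp [J]
  imm@[9:0]=0x2 ⇒ $2

jmp $2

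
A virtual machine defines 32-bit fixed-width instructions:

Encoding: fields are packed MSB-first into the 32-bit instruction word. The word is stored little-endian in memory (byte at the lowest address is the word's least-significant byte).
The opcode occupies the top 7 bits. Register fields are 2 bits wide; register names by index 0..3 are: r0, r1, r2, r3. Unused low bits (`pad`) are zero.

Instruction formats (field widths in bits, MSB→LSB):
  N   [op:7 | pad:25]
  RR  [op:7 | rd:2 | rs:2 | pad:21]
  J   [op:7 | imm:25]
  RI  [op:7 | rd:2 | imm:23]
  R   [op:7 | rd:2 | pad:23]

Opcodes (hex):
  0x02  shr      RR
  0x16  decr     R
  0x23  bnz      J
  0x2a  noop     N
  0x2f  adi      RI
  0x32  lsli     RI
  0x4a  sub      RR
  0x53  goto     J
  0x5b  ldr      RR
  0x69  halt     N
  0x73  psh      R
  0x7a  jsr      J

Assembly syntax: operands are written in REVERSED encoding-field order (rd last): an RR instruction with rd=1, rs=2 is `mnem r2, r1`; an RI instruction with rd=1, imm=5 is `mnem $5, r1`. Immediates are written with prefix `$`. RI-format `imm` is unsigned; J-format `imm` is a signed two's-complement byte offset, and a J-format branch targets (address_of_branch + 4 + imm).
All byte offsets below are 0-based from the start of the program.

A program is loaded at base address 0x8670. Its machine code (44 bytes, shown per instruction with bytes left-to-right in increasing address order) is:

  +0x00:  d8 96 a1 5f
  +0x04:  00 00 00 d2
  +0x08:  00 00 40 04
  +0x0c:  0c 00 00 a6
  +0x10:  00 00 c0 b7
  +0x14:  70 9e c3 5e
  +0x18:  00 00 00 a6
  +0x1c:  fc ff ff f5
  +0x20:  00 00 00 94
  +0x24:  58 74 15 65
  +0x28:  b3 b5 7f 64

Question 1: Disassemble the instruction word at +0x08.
[08] 00 00 40 04 → 0x04400000
  op=0x04400000>>25=0x2 ⇒ shr (RR)
  rd: (w>>23)&0x3=0x0 → r0
  rs: (w>>21)&0x3=0x2 → r2

shr r2, r0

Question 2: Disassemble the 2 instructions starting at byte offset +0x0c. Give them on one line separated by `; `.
goto $12; ldr r2, r3

+0x0c: 0c 00 00 a6 ⇒ word 0xa600000c (little)
  opcode bits[31:25]=0x53: goto/J
  imm: (w>>0)&0x1ffffff=0xc → $12
+0x10: 00 00 c0 b7 ⇒ word 0xb7c00000 (little)
  opcode bits[31:25]=0x5b: ldr/RR
  rd: (w>>23)&0x3=0x3 → r3
  rs: (w>>21)&0x3=0x2 → r2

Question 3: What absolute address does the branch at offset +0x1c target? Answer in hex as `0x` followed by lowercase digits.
0x868c

off 0x1c: read fc ff ff f5 as little → 0xf5fffffc
  top 7b → 0x7a → jsr [J]
  imm@[24:0]=0x1fffffc (s25→-4) ⇒ $-4
  target = base 0x8670 + off 0x1c + 4 + imm -4 = 0x868c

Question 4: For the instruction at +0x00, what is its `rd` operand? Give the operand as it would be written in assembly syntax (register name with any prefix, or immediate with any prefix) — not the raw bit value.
@+00  little-endian(d8 96 a1 5f) = 0x5fa196d8
  op=0x5fa196d8>>25=0x2f ⇒ adi (RI)
  rd@[24:23]=0x3 ⇒ r3
  imm@[22:0]=0x2196d8 ⇒ $2201304

r3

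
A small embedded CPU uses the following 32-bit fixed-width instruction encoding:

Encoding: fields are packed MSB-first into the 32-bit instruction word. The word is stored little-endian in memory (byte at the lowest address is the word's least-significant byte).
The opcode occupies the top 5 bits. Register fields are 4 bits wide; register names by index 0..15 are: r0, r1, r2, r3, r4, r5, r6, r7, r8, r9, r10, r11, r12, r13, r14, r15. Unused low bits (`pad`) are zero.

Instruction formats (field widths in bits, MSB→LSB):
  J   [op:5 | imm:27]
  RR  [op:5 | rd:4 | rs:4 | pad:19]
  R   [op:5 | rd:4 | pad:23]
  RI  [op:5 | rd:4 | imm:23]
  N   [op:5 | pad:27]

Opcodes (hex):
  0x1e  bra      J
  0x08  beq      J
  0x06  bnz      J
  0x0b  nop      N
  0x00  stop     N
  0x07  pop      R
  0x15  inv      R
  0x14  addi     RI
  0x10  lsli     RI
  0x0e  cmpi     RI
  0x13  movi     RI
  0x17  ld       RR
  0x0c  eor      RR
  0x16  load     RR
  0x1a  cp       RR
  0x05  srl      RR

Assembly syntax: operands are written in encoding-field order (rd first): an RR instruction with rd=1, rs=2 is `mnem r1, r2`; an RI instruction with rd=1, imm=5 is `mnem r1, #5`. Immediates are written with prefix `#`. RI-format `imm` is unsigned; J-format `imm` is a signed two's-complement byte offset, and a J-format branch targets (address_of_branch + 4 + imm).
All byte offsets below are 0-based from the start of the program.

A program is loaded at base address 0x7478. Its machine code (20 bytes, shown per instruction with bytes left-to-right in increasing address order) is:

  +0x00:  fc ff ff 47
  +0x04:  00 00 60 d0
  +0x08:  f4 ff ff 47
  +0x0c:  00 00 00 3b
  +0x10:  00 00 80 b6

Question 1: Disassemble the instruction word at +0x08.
@+08  little-endian(f4 ff ff 47) = 0x47fffff4
  opcode bits[31:27]=0x8: beq/J
  imm@[26:0]=0x7fffff4 (s27→-12) ⇒ #-12

beq #-12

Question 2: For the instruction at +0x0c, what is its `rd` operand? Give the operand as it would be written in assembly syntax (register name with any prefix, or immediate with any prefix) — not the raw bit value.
r6

[0c] 00 00 00 3b → 0x3b000000
  opcode bits[31:27]=0x7: pop/R
  [26:23] rd=6 = r6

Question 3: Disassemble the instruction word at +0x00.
+0x00: fc ff ff 47 ⇒ word 0x47fffffc (little)
  op=0x47fffffc>>27=0x8 ⇒ beq (J)
  imm@[26:0]=0x7fffffc (s27→-4) ⇒ #-4

beq #-4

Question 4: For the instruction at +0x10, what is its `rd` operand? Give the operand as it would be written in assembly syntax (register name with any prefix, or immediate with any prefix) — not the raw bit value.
r13

off 0x10: read 00 00 80 b6 as little → 0xb6800000
  opcode bits[31:27]=0x16: load/RR
  rd: (w>>23)&0xf=0xd → r13
  rs: (w>>19)&0xf=0x0 → r0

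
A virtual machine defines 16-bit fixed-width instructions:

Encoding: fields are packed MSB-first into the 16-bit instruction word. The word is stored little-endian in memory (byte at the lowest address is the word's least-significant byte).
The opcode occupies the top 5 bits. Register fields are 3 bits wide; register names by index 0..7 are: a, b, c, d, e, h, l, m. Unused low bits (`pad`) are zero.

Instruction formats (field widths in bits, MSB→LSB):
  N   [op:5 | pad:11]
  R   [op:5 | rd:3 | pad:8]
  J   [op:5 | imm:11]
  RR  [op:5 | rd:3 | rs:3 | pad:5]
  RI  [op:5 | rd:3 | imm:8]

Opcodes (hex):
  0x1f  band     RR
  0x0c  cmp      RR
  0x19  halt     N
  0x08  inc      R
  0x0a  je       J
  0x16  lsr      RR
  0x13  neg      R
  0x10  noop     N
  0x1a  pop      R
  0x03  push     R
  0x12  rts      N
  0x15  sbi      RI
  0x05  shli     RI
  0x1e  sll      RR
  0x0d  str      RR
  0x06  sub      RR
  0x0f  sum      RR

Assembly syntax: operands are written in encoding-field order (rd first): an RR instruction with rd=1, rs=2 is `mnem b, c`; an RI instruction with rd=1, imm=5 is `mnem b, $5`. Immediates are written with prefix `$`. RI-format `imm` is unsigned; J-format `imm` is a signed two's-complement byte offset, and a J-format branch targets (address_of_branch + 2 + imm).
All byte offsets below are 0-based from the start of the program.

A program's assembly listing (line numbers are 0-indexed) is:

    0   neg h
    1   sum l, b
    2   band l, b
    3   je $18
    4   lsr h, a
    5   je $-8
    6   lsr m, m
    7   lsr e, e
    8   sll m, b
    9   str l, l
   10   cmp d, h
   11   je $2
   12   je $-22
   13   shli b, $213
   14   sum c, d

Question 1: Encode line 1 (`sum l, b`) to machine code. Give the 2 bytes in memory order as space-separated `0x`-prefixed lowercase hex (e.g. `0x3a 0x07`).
line 1 (sum): pack op=0xf:5|rd=6:3|rs=1:3|pad=0:5 = 0x7e20; little→ 20 7e

0x20 0x7e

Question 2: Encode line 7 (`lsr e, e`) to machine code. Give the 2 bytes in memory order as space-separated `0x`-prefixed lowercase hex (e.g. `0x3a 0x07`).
7. lsr fields op=0x16:5|rd=4:3|rs=4:3|pad=0:5 → word b480h → 80 b4

0x80 0xb4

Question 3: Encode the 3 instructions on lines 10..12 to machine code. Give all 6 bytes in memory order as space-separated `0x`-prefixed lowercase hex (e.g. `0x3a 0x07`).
10. cmp fields op=0xc:5|rd=3:3|rs=5:3|pad=0:5 → word 63a0h → a0 63
11. je fields op=0xa:5|imm=2:11 → word 5002h → 02 50
12. je fields op=0xa:5|imm=-22:11 → word 57eah → ea 57

0xa0 0x63 0x02 0x50 0xea 0x57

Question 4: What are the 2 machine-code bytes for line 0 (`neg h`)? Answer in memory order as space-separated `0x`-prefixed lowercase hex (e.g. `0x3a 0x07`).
L0: neg op=0x13:5|rd=5:3|pad=0:8 ⇒ 0x9d00 ⇒ little 00 9d

0x00 0x9d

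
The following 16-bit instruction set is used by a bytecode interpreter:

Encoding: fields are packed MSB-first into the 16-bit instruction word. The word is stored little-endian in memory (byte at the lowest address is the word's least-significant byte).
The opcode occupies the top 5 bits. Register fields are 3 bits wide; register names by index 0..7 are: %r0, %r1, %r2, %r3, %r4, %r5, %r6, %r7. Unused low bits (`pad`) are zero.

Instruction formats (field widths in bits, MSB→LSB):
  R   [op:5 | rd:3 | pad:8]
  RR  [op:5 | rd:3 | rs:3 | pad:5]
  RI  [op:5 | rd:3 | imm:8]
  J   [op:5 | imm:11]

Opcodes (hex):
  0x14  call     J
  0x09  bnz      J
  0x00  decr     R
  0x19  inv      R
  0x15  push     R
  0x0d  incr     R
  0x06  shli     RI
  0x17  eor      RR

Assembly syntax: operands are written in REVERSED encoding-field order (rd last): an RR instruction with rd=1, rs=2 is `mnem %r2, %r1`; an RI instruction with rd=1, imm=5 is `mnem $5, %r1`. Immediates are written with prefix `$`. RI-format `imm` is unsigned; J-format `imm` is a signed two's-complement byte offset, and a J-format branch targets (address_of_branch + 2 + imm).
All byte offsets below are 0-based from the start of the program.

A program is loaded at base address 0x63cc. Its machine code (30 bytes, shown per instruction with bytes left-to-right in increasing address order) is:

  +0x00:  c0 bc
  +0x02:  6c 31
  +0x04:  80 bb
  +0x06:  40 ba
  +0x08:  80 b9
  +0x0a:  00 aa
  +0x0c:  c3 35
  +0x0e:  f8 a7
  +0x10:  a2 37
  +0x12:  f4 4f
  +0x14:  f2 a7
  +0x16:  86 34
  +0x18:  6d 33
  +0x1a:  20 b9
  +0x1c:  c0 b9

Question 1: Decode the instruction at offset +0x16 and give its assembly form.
shli $134, %r4

+0x16: 86 34 ⇒ word 0x3486 (little)
  op=0x3486>>11=0x6 ⇒ shli (RI)
  [10:8] rd=4 = %r4
  [7:0] imm=134 = $134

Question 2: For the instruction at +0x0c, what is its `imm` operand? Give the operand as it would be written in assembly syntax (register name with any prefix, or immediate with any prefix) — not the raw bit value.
$195

off 0x0c: read c3 35 as little → 0x35c3
  top 5b → 0x6 → shli [RI]
  rd@[10:8]=0x5 ⇒ %r5
  imm@[7:0]=0xc3 ⇒ $195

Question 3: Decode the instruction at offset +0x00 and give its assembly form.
off 0x00: read c0 bc as little → 0xbcc0
  op=0xbcc0>>11=0x17 ⇒ eor (RR)
  rd: (w>>8)&0x7=0x4 → %r4
  rs: (w>>5)&0x7=0x6 → %r6

eor %r6, %r4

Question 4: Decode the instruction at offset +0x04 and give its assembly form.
[04] 80 bb → 0xbb80
  op=0xbb80>>11=0x17 ⇒ eor (RR)
  rd@[10:8]=0x3 ⇒ %r3
  rs@[7:5]=0x4 ⇒ %r4

eor %r4, %r3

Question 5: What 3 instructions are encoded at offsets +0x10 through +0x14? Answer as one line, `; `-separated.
off 0x10: read a2 37 as little → 0x37a2
  op=0x37a2>>11=0x6 ⇒ shli (RI)
  [10:8] rd=7 = %r7
  [7:0] imm=162 = $162
off 0x12: read f4 4f as little → 0x4ff4
  op=0x4ff4>>11=0x9 ⇒ bnz (J)
  [10:0] imm=2036 (s11→-12) = $-12
off 0x14: read f2 a7 as little → 0xa7f2
  op=0xa7f2>>11=0x14 ⇒ call (J)
  [10:0] imm=2034 (s11→-14) = $-14

shli $162, %r7; bnz $-12; call $-14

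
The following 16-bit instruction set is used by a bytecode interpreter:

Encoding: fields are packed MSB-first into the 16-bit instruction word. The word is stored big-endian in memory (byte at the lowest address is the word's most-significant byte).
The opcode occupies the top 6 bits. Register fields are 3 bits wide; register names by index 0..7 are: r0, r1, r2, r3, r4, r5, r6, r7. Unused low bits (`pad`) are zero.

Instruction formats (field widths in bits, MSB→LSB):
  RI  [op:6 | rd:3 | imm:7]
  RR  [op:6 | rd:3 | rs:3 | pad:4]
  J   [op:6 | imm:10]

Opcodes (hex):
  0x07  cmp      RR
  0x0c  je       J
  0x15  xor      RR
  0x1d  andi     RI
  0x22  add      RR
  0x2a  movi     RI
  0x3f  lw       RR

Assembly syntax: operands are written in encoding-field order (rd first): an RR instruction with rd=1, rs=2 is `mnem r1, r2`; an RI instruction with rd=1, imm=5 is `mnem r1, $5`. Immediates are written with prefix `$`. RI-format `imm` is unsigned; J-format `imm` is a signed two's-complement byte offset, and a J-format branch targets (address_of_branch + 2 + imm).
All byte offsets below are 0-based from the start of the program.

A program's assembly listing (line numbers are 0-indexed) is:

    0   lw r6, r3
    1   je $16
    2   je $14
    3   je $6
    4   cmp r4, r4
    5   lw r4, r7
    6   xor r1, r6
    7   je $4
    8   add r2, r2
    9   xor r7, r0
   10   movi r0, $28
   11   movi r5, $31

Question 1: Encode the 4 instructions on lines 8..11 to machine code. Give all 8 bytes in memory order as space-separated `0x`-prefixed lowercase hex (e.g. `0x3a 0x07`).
0x89 0x20 0x57 0x80 0xa8 0x1c 0xaa 0x9f

L8: add op=0x22:6|rd=2:3|rs=2:3|pad=0:4 ⇒ 0x8920 ⇒ big 89 20
L9: xor op=0x15:6|rd=7:3|rs=0:3|pad=0:4 ⇒ 0x5780 ⇒ big 57 80
L10: movi op=0x2a:6|rd=0:3|imm=28:7 ⇒ 0xa81c ⇒ big a8 1c
L11: movi op=0x2a:6|rd=5:3|imm=31:7 ⇒ 0xaa9f ⇒ big aa 9f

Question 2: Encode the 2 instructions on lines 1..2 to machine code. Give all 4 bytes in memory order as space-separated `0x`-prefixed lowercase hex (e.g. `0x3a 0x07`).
0x30 0x10 0x30 0x0e

L1: je op=0xc:6|imm=16:10 ⇒ 0x3010 ⇒ big 30 10
L2: je op=0xc:6|imm=14:10 ⇒ 0x300e ⇒ big 30 0e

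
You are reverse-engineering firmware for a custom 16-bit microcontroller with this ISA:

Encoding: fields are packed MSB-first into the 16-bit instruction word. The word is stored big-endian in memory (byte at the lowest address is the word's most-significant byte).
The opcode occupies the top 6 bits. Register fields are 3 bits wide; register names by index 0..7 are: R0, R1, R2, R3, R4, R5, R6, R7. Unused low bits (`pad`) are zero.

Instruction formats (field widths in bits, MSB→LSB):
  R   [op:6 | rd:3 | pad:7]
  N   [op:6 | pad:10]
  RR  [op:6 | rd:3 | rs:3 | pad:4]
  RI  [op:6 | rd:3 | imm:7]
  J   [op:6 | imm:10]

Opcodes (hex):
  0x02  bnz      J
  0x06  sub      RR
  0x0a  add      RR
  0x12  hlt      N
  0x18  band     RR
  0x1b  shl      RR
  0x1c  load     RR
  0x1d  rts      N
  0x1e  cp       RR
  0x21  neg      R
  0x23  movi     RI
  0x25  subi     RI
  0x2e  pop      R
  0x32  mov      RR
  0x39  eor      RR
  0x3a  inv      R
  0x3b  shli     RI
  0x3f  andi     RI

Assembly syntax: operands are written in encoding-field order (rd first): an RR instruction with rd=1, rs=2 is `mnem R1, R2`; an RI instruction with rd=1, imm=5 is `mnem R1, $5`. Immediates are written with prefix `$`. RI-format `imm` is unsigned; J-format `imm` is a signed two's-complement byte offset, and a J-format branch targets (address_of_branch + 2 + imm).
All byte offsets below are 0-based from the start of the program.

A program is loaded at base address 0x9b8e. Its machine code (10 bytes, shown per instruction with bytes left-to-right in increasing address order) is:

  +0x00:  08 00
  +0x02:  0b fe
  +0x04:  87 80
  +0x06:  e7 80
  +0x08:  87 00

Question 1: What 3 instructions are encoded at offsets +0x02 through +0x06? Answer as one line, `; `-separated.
off 0x02: read 0b fe as big → 0x0bfe
  top 6b → 0x2 → bnz [J]
  imm@[9:0]=0x3fe (s10→-2) ⇒ $-2
off 0x04: read 87 80 as big → 0x8780
  top 6b → 0x21 → neg [R]
  rd@[9:7]=0x7 ⇒ R7
off 0x06: read e7 80 as big → 0xe780
  top 6b → 0x39 → eor [RR]
  rd@[9:7]=0x7 ⇒ R7
  rs@[6:4]=0x0 ⇒ R0

bnz $-2; neg R7; eor R7, R0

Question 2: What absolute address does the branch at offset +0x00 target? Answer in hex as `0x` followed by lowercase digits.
0x9b90

off 0x00: read 08 00 as big → 0x0800
  op=0x0800>>10=0x2 ⇒ bnz (J)
  imm: (w>>0)&0x3ff=0x0 → $0
  target = base 0x9b8e + off 0x00 + 2 + imm 0 = 0x9b90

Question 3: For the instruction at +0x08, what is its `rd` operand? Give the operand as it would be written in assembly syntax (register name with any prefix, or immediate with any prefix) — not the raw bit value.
R6

off 0x08: read 87 00 as big → 0x8700
  op=0x8700>>10=0x21 ⇒ neg (R)
  rd@[9:7]=0x6 ⇒ R6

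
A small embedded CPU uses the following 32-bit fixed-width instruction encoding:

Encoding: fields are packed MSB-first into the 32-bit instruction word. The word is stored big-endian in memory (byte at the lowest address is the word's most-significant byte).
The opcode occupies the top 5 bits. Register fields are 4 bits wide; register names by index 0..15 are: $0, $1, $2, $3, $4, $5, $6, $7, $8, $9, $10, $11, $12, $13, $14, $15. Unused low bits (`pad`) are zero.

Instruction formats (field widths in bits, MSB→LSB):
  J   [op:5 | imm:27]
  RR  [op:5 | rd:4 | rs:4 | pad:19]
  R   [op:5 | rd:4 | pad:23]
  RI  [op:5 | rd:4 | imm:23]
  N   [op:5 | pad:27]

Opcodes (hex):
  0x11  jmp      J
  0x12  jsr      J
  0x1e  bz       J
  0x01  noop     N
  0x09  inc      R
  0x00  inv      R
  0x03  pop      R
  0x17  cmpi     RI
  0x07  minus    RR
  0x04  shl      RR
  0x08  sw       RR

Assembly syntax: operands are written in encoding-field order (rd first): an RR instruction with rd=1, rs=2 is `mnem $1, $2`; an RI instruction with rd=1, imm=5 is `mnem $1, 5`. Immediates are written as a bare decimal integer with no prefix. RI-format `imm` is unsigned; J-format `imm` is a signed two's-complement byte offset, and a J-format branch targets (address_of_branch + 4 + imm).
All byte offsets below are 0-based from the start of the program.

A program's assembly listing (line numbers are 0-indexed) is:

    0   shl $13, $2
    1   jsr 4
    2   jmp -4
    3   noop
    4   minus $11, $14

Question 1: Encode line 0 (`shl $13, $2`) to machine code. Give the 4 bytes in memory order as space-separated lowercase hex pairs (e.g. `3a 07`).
L0: shl op=0x4:5|rd=13:4|rs=2:4|pad=0:19 ⇒ 0x26900000 ⇒ big 26 90 00 00

26 90 00 00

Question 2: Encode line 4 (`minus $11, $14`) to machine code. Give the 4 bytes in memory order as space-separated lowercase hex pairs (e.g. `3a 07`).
3d f0 00 00

line 4 (minus): pack op=0x7:5|rd=11:4|rs=14:4|pad=0:19 = 0x3df00000; big→ 3d f0 00 00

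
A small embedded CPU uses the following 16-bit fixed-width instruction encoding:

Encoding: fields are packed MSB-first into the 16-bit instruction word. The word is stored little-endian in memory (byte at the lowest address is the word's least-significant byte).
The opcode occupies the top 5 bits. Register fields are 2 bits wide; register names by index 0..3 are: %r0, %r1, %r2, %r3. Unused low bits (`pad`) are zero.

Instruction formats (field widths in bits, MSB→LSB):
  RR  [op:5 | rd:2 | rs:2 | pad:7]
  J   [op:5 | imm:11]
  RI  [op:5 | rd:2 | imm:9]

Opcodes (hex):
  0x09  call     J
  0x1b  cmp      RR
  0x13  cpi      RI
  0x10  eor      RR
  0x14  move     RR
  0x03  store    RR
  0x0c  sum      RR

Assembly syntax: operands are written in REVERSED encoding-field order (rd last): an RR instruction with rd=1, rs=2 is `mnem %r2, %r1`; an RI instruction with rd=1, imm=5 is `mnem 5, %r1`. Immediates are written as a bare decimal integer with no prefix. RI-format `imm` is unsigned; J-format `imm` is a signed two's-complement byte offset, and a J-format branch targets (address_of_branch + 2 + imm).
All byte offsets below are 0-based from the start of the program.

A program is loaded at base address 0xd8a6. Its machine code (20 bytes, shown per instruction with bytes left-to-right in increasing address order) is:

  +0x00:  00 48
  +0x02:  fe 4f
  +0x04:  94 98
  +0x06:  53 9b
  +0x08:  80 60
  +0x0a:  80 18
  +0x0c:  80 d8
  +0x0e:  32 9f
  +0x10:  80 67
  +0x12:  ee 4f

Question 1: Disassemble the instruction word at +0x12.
call -18

+0x12: ee 4f ⇒ word 0x4fee (little)
  opcode bits[15:11]=0x9: call/J
  imm@[10:0]=0x7ee (s11→-18) ⇒ -18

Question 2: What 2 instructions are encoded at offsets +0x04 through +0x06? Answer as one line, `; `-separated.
cpi 148, %r0; cpi 339, %r1

+0x04: 94 98 ⇒ word 0x9894 (little)
  opcode bits[15:11]=0x13: cpi/RI
  rd: (w>>9)&0x3=0x0 → %r0
  imm: (w>>0)&0x1ff=0x94 → 148
+0x06: 53 9b ⇒ word 0x9b53 (little)
  opcode bits[15:11]=0x13: cpi/RI
  rd: (w>>9)&0x3=0x1 → %r1
  imm: (w>>0)&0x1ff=0x153 → 339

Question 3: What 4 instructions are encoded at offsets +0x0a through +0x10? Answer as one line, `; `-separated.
[0a] 80 18 → 0x1880
  top 5b → 0x3 → store [RR]
  rd@[10:9]=0x0 ⇒ %r0
  rs@[8:7]=0x1 ⇒ %r1
[0c] 80 d8 → 0xd880
  top 5b → 0x1b → cmp [RR]
  rd@[10:9]=0x0 ⇒ %r0
  rs@[8:7]=0x1 ⇒ %r1
[0e] 32 9f → 0x9f32
  top 5b → 0x13 → cpi [RI]
  rd@[10:9]=0x3 ⇒ %r3
  imm@[8:0]=0x132 ⇒ 306
[10] 80 67 → 0x6780
  top 5b → 0xc → sum [RR]
  rd@[10:9]=0x3 ⇒ %r3
  rs@[8:7]=0x3 ⇒ %r3

store %r1, %r0; cmp %r1, %r0; cpi 306, %r3; sum %r3, %r3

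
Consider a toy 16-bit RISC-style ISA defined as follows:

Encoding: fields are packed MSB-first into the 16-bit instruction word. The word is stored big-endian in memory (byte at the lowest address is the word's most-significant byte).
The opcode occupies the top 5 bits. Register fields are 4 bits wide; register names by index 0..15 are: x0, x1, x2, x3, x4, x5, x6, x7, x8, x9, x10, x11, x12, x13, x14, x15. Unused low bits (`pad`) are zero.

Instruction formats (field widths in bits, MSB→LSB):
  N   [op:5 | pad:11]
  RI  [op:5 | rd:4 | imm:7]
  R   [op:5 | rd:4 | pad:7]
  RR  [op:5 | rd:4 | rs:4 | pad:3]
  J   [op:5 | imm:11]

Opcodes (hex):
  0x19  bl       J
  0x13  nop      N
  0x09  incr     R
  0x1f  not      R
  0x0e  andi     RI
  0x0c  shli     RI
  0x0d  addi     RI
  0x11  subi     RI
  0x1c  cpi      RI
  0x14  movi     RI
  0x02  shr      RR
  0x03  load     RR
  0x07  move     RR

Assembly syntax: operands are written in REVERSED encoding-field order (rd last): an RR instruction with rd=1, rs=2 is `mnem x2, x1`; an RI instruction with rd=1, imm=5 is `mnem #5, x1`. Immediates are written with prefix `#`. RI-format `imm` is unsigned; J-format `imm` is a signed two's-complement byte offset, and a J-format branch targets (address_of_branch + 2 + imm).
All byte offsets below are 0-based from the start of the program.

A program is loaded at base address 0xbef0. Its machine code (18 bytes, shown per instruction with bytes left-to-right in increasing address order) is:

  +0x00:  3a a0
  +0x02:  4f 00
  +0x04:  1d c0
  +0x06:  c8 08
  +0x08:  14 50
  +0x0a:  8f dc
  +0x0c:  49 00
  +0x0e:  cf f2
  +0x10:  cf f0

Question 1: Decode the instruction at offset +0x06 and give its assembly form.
+0x06: c8 08 ⇒ word 0xc808 (big)
  op=0xc808>>11=0x19 ⇒ bl (J)
  imm: (w>>0)&0x7ff=0x8 → #8

bl #8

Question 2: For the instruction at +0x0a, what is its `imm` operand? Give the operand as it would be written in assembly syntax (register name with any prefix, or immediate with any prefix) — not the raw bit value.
#92

@+0a  big-endian(8f dc) = 0x8fdc
  opcode bits[15:11]=0x11: subi/RI
  [10:7] rd=15 = x15
  [6:0] imm=92 = #92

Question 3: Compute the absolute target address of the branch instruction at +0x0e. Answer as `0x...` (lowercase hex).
0xbef2

@+0e  big-endian(cf f2) = 0xcff2
  top 5b → 0x19 → bl [J]
  imm@[10:0]=0x7f2 (s11→-14) ⇒ #-14
  target = base 0xbef0 + off 0x0e + 2 + imm -14 = 0xbef2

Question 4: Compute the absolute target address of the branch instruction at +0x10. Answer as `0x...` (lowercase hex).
0xbef2

@+10  big-endian(cf f0) = 0xcff0
  top 5b → 0x19 → bl [J]
  imm: (w>>0)&0x7ff=0x7f0 (s11→-16) → #-16
  target = base 0xbef0 + off 0x10 + 2 + imm -16 = 0xbef2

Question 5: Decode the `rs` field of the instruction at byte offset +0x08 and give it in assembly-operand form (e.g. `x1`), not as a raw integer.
x10

[08] 14 50 → 0x1450
  op=0x1450>>11=0x2 ⇒ shr (RR)
  rd@[10:7]=0x8 ⇒ x8
  rs@[6:3]=0xa ⇒ x10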